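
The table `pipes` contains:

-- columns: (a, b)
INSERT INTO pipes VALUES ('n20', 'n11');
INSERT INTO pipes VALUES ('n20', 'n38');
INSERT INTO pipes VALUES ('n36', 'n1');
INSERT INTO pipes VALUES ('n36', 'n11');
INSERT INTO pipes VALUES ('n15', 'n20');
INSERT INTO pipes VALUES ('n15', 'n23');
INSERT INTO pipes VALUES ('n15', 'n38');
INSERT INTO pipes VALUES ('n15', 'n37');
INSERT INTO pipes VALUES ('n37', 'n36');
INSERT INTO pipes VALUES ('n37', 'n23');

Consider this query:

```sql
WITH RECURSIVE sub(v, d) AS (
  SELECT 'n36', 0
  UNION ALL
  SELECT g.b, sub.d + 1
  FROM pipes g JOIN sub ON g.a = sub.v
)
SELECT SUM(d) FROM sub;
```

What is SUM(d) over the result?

2

Base: (n36, d=0).
Iteration 1: edges from {n36} -> (n1, d=1), (n11, d=1).
Iteration 2: no outgoing edges from {n1,n11}; recursion stops.
SUM(d) = 0 + 1 + 1 = 2.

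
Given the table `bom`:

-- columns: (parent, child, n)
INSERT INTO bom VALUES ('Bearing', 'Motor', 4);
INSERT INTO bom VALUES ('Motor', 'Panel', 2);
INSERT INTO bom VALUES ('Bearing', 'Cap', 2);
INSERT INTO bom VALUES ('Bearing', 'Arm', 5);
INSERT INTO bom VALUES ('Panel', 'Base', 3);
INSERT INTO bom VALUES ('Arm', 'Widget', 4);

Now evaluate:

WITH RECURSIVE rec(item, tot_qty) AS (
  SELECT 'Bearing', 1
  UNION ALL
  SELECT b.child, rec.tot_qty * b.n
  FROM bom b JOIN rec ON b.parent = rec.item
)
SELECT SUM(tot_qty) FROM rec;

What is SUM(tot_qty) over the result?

64

Base: (Bearing, tot_qty=1).
Iteration 1: components of {Bearing} -> Arm = 1*5 = 5, Cap = 1*2 = 2, Motor = 1*4 = 4.
Iteration 2: components of {Arm,Cap,Motor} -> Panel = 4*2 = 8, Widget = 5*4 = 20.
Iteration 3: components of {Panel,Widget} -> Base = 8*3 = 24.
Iteration 4: no further components; recursion stops.
SUM(tot_qty) = 1 + 4 + 2 + 5 + 8 + 20 + 24 = 64.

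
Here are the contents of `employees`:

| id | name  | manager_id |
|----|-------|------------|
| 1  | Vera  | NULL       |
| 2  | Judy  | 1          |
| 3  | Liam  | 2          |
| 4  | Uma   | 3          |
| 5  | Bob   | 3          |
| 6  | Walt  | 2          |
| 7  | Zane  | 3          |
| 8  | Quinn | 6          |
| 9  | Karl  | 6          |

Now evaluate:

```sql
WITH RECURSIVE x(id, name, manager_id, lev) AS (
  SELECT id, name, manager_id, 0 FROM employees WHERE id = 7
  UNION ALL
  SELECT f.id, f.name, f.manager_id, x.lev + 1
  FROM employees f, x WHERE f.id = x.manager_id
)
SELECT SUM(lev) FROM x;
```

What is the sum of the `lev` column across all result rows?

Base: id=7 (Zane), manager_id=3, lev 0.
Iteration 1: join on id=3 -> Liam (id 3, manager_id=2, lev 1).
Iteration 2: join on id=2 -> Judy (id 2, manager_id=1, lev 2).
Iteration 3: join on id=1 -> Vera (id 1, manager_id=NULL, lev 3).
Iteration 4: manager_id is NULL; no match; recursion stops.
SUM(lev) = 0 + 1 + 2 + 3 = 6.

6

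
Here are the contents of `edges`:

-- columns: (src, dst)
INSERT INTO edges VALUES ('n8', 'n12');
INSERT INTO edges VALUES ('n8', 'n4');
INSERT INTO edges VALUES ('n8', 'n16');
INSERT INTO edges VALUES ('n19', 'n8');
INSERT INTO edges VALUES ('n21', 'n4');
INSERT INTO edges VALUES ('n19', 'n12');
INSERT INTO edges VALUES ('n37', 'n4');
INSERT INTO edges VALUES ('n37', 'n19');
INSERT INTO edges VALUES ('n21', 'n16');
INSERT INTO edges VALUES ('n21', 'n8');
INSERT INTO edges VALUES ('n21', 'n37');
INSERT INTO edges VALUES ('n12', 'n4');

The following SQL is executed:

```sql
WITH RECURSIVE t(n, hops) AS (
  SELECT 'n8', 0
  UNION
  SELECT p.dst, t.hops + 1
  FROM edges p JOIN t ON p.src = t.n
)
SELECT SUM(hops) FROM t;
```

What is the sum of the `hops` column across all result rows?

5

Base: (n8, hops=0).
Iteration 1: edges from {n8} -> (n12, hops=1), (n16, hops=1), (n4, hops=1).
Iteration 2: edges from {n12,n16,n4} -> (n4, hops=2).
Iteration 3: no outgoing edges from {n4}; recursion stops.
SUM(hops) = 0 + 1 + 1 + 1 + 2 = 5.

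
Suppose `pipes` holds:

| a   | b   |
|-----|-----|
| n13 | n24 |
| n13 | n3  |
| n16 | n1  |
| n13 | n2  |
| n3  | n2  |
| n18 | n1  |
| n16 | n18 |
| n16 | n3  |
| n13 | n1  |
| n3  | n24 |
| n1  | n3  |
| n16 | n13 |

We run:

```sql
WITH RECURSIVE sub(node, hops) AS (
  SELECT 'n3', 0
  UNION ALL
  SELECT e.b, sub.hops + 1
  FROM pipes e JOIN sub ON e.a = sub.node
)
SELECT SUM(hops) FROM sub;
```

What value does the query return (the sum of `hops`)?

2

Base: (n3, hops=0).
Iteration 1: edges from {n3} -> (n2, hops=1), (n24, hops=1).
Iteration 2: no outgoing edges from {n2,n24}; recursion stops.
SUM(hops) = 0 + 1 + 1 = 2.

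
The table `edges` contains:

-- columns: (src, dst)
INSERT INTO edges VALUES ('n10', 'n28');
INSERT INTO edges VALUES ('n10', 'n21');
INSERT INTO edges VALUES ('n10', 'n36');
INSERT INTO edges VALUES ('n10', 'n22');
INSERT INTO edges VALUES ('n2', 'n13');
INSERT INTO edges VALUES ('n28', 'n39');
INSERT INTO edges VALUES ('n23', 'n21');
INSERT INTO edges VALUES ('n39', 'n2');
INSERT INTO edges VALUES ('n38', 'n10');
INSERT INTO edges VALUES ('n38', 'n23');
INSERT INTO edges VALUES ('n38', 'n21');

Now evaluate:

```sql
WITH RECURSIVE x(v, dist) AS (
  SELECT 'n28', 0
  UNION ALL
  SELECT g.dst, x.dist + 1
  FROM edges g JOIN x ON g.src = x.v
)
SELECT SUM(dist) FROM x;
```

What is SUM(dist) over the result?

6

Base: (n28, dist=0).
Iteration 1: edges from {n28} -> (n39, dist=1).
Iteration 2: edges from {n39} -> (n2, dist=2).
Iteration 3: edges from {n2} -> (n13, dist=3).
Iteration 4: no outgoing edges from {n13}; recursion stops.
SUM(dist) = 0 + 1 + 2 + 3 = 6.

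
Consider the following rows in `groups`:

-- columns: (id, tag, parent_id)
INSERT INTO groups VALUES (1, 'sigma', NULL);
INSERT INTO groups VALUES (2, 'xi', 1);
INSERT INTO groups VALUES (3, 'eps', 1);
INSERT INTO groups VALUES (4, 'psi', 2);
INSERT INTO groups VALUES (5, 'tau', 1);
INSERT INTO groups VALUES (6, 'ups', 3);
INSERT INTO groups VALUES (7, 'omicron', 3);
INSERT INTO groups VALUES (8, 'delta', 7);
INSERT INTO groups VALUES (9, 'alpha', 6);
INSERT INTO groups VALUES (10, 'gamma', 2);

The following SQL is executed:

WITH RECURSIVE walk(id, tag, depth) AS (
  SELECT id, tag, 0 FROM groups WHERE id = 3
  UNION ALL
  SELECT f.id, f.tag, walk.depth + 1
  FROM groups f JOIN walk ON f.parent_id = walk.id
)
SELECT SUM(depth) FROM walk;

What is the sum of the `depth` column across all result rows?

Base: id=3 (eps) at depth 0.
Iteration 1: rows with parent_id in {3} -> ups (id 6, depth 1), omicron (id 7, depth 1).
Iteration 2: rows with parent_id in {6,7} -> delta (id 8, depth 2), alpha (id 9, depth 2).
Iteration 3: no rows with parent_id in {8,9}; recursion stops.
SUM(depth) = 0 + 1 + 1 + 2 + 2 = 6.

6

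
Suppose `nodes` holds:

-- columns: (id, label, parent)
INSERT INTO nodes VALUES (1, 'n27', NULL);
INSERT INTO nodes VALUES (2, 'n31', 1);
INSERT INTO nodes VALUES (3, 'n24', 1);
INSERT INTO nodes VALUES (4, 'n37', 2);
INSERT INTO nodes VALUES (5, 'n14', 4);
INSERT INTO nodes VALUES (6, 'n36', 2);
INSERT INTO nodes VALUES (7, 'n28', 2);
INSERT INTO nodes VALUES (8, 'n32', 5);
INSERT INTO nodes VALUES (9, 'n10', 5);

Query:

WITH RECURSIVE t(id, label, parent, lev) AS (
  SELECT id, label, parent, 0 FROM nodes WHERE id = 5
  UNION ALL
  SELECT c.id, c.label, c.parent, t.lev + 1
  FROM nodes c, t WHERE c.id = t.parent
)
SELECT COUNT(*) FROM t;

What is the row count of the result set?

Base: id=5 (n14), parent=4, lev 0.
Iteration 1: join on id=4 -> n37 (id 4, parent=2, lev 1).
Iteration 2: join on id=2 -> n31 (id 2, parent=1, lev 2).
Iteration 3: join on id=1 -> n27 (id 1, parent=NULL, lev 3).
Iteration 4: parent is NULL; no match; recursion stops.
Total rows emitted: 4.

4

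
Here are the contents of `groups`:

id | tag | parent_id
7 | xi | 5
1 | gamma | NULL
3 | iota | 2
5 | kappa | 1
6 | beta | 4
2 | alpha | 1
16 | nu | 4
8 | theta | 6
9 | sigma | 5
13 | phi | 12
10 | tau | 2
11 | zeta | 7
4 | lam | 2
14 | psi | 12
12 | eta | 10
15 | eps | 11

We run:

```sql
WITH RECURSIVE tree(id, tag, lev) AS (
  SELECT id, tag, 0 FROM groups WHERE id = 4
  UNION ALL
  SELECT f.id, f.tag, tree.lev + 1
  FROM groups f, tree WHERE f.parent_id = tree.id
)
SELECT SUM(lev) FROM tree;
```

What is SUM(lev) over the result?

4

Base: id=4 (lam) at lev 0.
Iteration 1: rows with parent_id in {4} -> beta (id 6, lev 1), nu (id 16, lev 1).
Iteration 2: rows with parent_id in {6,16} -> theta (id 8, lev 2).
Iteration 3: no rows with parent_id in {8}; recursion stops.
SUM(lev) = 0 + 1 + 1 + 2 = 4.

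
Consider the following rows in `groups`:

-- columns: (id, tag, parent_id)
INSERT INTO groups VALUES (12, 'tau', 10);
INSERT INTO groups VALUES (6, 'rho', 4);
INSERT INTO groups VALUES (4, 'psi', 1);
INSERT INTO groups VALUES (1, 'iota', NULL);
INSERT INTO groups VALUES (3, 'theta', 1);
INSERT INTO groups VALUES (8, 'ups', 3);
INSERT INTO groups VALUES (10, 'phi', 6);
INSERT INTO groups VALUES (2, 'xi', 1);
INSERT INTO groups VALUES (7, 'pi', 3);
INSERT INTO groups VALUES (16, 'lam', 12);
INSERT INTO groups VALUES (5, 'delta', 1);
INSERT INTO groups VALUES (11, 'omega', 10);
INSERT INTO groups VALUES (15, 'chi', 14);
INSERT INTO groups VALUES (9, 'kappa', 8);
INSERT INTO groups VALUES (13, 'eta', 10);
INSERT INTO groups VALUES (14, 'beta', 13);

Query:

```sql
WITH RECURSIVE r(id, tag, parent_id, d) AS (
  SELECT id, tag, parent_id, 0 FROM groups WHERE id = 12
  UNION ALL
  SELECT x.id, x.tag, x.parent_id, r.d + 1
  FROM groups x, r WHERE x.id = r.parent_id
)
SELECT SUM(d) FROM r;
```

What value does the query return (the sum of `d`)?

Base: id=12 (tau), parent_id=10, d 0.
Iteration 1: join on id=10 -> phi (id 10, parent_id=6, d 1).
Iteration 2: join on id=6 -> rho (id 6, parent_id=4, d 2).
Iteration 3: join on id=4 -> psi (id 4, parent_id=1, d 3).
Iteration 4: join on id=1 -> iota (id 1, parent_id=NULL, d 4).
Iteration 5: parent_id is NULL; no match; recursion stops.
SUM(d) = 0 + 1 + 2 + 3 + 4 = 10.

10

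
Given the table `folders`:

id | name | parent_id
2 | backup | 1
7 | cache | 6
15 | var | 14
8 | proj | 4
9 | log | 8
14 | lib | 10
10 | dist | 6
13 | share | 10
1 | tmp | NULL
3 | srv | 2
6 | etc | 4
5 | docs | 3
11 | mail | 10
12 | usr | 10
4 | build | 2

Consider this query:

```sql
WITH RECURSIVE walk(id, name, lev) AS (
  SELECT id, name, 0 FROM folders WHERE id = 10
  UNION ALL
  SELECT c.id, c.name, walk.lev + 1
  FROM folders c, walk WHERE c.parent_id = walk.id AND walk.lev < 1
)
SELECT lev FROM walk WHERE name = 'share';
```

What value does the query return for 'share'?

Base: id=10 (dist) at lev 0.
Iteration 1: rows with parent_id in {10} -> mail (id 11, lev 1), usr (id 12, lev 1), share (id 13, lev 1), lib (id 14, lev 1).
Iteration 2: lev < 1 fails for all current rows; recursion stops.

1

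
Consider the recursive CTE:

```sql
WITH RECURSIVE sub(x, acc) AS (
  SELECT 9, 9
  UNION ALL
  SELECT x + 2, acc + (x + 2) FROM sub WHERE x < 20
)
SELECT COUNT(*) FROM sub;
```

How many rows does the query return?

Base: x=9, acc=9.
Iteration 1: 9 < 20 holds -> x = 9 + 2 = 11, acc = 9 + 11 = 20.
Iteration 2: 11 < 20 holds -> x = 11 + 2 = 13, acc = 20 + 13 = 33.
Iteration 3: 13 < 20 holds -> x = 13 + 2 = 15, acc = 33 + 15 = 48.
Iteration 4: 15 < 20 holds -> x = 15 + 2 = 17, acc = 48 + 17 = 65.
Iteration 5: 17 < 20 holds -> x = 17 + 2 = 19, acc = 65 + 19 = 84.
Iteration 6: 19 < 20 holds -> x = 19 + 2 = 21, acc = 84 + 21 = 105.
Iteration 7: 21 < 20 fails; recursion stops.
Total rows emitted: 7.

7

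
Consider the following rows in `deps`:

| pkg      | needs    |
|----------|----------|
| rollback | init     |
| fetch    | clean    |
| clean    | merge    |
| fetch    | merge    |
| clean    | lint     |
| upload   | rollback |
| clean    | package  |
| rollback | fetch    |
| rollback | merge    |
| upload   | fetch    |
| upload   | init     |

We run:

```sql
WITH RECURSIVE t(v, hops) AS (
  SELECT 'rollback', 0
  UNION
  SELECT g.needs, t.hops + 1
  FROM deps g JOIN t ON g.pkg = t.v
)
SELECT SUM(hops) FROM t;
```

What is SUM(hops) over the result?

Base: (rollback, hops=0).
Iteration 1: edges from {rollback} -> (fetch, hops=1), (init, hops=1), (merge, hops=1).
Iteration 2: edges from {fetch,init,merge} -> (clean, hops=2), (merge, hops=2).
Iteration 3: edges from {clean,merge} -> (lint, hops=3), (merge, hops=3), (package, hops=3).
Iteration 4: no outgoing edges from {lint,merge,package}; recursion stops.
SUM(hops) = 0 + 1 + 1 + 1 + 2 + 2 + 3 + 3 + 3 = 16.

16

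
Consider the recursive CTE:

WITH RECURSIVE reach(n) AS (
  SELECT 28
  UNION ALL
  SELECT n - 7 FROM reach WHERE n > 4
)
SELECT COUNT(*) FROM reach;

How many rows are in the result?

5

Base: n=28.
Iteration 1: 28 > 4 holds -> n = 28 - 7 = 21.
Iteration 2: 21 > 4 holds -> n = 21 - 7 = 14.
Iteration 3: 14 > 4 holds -> n = 14 - 7 = 7.
Iteration 4: 7 > 4 holds -> n = 7 - 7 = 0.
Iteration 5: 0 > 4 fails; recursion stops.
Total rows emitted: 5.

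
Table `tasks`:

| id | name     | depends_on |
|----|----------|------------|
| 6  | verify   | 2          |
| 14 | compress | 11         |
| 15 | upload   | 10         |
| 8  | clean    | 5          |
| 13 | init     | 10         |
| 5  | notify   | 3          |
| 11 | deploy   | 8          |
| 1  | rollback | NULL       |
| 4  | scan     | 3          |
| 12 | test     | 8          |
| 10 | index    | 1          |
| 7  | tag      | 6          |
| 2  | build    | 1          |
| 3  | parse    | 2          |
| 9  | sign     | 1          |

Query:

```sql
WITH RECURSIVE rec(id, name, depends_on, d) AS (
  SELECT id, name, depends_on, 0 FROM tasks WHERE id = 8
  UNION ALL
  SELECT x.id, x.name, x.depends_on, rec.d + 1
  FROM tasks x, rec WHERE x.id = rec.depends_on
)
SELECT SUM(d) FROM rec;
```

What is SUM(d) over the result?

Base: id=8 (clean), depends_on=5, d 0.
Iteration 1: join on id=5 -> notify (id 5, depends_on=3, d 1).
Iteration 2: join on id=3 -> parse (id 3, depends_on=2, d 2).
Iteration 3: join on id=2 -> build (id 2, depends_on=1, d 3).
Iteration 4: join on id=1 -> rollback (id 1, depends_on=NULL, d 4).
Iteration 5: depends_on is NULL; no match; recursion stops.
SUM(d) = 0 + 1 + 2 + 3 + 4 = 10.

10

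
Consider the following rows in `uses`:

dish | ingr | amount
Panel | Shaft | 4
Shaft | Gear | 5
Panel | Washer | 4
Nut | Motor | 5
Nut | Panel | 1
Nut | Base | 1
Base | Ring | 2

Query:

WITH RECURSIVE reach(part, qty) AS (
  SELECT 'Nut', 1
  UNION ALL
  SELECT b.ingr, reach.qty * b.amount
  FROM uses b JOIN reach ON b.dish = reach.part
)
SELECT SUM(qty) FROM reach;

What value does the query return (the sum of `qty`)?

38

Base: (Nut, qty=1).
Iteration 1: components of {Nut} -> Base = 1*1 = 1, Motor = 1*5 = 5, Panel = 1*1 = 1.
Iteration 2: components of {Base,Motor,Panel} -> Ring = 1*2 = 2, Shaft = 1*4 = 4, Washer = 1*4 = 4.
Iteration 3: components of {Ring,Shaft,Washer} -> Gear = 4*5 = 20.
Iteration 4: no further components; recursion stops.
SUM(qty) = 1 + 5 + 1 + 1 + 2 + 4 + 4 + 20 = 38.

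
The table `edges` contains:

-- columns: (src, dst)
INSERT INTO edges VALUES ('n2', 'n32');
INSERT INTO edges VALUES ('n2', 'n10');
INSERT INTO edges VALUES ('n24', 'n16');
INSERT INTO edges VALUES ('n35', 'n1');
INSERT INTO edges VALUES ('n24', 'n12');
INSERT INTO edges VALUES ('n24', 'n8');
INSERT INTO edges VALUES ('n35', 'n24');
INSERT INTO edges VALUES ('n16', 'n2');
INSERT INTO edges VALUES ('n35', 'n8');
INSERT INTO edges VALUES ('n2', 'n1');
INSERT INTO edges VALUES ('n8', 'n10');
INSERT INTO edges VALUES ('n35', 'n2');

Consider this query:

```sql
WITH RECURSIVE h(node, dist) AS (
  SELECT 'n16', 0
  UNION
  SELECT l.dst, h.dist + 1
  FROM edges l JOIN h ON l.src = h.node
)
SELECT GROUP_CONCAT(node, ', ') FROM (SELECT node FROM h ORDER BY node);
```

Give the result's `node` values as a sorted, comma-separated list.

n1, n10, n16, n2, n32

Base: (n16, dist=0).
Iteration 1: edges from {n16} -> (n2, dist=1).
Iteration 2: edges from {n2} -> (n1, dist=2), (n10, dist=2), (n32, dist=2).
Iteration 3: no outgoing edges from {n1,n10,n32}; recursion stops.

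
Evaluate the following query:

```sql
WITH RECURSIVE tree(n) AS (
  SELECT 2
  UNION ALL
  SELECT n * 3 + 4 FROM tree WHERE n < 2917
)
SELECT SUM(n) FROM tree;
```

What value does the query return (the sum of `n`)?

13104

Base: n=2.
Iteration 1: 2 < 2917 holds -> n = 2 * 3 + 4 = 10.
Iteration 2: 10 < 2917 holds -> n = 10 * 3 + 4 = 34.
Iteration 3: 34 < 2917 holds -> n = 34 * 3 + 4 = 106.
Iteration 4: 106 < 2917 holds -> n = 106 * 3 + 4 = 322.
Iteration 5: 322 < 2917 holds -> n = 322 * 3 + 4 = 970.
Iteration 6: 970 < 2917 holds -> n = 970 * 3 + 4 = 2914.
Iteration 7: 2914 < 2917 holds -> n = 2914 * 3 + 4 = 8746.
Iteration 8: 8746 < 2917 fails; recursion stops.
SUM(n) = 2 + 10 + 34 + 106 + 322 + 970 + 2914 + 8746 = 13104.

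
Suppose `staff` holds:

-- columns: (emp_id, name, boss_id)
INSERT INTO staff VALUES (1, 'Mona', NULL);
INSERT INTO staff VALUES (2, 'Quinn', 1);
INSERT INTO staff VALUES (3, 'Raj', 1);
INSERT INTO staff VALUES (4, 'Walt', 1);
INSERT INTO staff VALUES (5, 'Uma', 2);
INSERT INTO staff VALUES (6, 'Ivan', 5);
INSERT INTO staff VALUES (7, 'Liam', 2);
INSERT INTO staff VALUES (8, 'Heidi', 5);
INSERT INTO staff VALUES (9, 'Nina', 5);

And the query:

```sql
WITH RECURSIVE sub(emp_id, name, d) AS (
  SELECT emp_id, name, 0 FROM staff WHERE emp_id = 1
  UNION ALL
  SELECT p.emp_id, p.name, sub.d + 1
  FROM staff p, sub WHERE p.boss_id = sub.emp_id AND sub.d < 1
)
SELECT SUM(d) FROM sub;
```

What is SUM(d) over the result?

3

Base: emp_id=1 (Mona) at d 0.
Iteration 1: rows with boss_id in {1} -> Quinn (id 2, d 1), Raj (id 3, d 1), Walt (id 4, d 1).
Iteration 2: d < 1 fails for all current rows; recursion stops.
SUM(d) = 0 + 1 + 1 + 1 = 3.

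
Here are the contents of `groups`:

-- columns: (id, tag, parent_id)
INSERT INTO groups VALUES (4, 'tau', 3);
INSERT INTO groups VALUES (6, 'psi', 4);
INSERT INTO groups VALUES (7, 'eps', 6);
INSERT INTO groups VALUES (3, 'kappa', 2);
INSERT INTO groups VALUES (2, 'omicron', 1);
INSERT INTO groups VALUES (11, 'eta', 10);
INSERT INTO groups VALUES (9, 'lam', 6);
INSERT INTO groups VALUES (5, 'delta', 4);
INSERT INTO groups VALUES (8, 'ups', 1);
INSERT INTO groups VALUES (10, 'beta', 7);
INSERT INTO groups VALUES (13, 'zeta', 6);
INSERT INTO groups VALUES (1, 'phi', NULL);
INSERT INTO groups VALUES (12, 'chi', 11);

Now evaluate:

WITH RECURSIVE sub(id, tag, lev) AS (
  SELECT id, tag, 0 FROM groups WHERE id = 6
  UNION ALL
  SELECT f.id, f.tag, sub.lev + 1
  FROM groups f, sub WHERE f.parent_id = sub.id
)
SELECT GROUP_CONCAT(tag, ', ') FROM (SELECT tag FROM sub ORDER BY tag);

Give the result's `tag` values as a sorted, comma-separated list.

beta, chi, eps, eta, lam, psi, zeta

Base: id=6 (psi) at lev 0.
Iteration 1: rows with parent_id in {6} -> eps (id 7, lev 1), lam (id 9, lev 1), zeta (id 13, lev 1).
Iteration 2: rows with parent_id in {7,9,13} -> beta (id 10, lev 2).
Iteration 3: rows with parent_id in {10} -> eta (id 11, lev 3).
Iteration 4: rows with parent_id in {11} -> chi (id 12, lev 4).
Iteration 5: no rows with parent_id in {12}; recursion stops.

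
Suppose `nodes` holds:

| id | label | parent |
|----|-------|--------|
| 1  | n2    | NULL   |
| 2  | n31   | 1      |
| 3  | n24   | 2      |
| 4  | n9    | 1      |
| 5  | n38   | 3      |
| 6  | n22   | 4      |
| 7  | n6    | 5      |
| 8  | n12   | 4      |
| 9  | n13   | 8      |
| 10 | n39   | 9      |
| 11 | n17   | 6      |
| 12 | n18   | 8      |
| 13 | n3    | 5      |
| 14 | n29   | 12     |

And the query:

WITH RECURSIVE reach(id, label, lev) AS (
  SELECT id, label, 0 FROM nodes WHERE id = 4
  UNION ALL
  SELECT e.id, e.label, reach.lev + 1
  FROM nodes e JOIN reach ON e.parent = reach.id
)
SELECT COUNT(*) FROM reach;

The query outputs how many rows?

Base: id=4 (n9) at lev 0.
Iteration 1: rows with parent in {4} -> n22 (id 6, lev 1), n12 (id 8, lev 1).
Iteration 2: rows with parent in {6,8} -> n13 (id 9, lev 2), n17 (id 11, lev 2), n18 (id 12, lev 2).
Iteration 3: rows with parent in {9,11,12} -> n39 (id 10, lev 3), n29 (id 14, lev 3).
Iteration 4: no rows with parent in {10,14}; recursion stops.
Total rows emitted: 8.

8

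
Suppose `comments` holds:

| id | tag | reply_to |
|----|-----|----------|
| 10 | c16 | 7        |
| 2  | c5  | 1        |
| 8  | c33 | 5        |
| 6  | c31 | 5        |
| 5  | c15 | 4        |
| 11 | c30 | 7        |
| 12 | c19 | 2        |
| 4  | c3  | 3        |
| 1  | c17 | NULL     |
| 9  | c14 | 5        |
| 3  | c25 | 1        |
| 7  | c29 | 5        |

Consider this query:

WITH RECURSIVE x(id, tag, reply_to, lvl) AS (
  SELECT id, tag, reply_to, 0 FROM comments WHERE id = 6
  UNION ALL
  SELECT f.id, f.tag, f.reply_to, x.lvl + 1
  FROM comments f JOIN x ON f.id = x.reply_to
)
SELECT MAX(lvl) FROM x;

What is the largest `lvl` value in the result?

Base: id=6 (c31), reply_to=5, lvl 0.
Iteration 1: join on id=5 -> c15 (id 5, reply_to=4, lvl 1).
Iteration 2: join on id=4 -> c3 (id 4, reply_to=3, lvl 2).
Iteration 3: join on id=3 -> c25 (id 3, reply_to=1, lvl 3).
Iteration 4: join on id=1 -> c17 (id 1, reply_to=NULL, lvl 4).
Iteration 5: reply_to is NULL; no match; recursion stops.
lvl values: 0, 1, 2, 3, 4; the maximum is 4.

4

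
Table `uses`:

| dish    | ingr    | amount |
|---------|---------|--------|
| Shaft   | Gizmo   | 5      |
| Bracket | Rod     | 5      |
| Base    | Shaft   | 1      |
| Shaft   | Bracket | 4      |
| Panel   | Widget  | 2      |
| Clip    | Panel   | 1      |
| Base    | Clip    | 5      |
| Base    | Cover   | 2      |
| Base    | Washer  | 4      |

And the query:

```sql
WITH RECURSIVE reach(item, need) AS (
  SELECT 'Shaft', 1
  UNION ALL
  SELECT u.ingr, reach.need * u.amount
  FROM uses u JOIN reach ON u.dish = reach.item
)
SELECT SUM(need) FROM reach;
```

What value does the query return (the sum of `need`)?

Base: (Shaft, need=1).
Iteration 1: components of {Shaft} -> Bracket = 1*4 = 4, Gizmo = 1*5 = 5.
Iteration 2: components of {Bracket,Gizmo} -> Rod = 4*5 = 20.
Iteration 3: no further components; recursion stops.
SUM(need) = 1 + 5 + 4 + 20 = 30.

30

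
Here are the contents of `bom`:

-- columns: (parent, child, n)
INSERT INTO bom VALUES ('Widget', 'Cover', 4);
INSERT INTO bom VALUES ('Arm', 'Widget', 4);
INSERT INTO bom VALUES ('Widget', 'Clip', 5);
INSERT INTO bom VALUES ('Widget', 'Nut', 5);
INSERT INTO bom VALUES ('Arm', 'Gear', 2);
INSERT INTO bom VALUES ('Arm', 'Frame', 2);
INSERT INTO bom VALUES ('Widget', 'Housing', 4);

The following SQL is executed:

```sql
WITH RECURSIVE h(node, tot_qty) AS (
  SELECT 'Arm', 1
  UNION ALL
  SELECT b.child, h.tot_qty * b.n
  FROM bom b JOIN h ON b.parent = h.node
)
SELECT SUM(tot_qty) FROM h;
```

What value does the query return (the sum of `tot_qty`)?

81

Base: (Arm, tot_qty=1).
Iteration 1: components of {Arm} -> Frame = 1*2 = 2, Gear = 1*2 = 2, Widget = 1*4 = 4.
Iteration 2: components of {Frame,Gear,Widget} -> Clip = 4*5 = 20, Cover = 4*4 = 16, Housing = 4*4 = 16, Nut = 4*5 = 20.
Iteration 3: no further components; recursion stops.
SUM(tot_qty) = 1 + 4 + 2 + 2 + 20 + 20 + 16 + 16 = 81.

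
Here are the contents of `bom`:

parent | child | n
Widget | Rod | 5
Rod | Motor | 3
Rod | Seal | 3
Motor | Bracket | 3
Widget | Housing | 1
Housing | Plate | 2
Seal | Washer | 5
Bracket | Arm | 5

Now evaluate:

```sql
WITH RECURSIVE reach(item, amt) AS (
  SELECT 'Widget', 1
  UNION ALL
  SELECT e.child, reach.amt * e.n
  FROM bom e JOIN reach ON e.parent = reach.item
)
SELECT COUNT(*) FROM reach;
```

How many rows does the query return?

9

Base: (Widget, amt=1).
Iteration 1: components of {Widget} -> Housing = 1*1 = 1, Rod = 1*5 = 5.
Iteration 2: components of {Housing,Rod} -> Motor = 5*3 = 15, Plate = 1*2 = 2, Seal = 5*3 = 15.
Iteration 3: components of {Motor,Plate,Seal} -> Bracket = 15*3 = 45, Washer = 15*5 = 75.
Iteration 4: components of {Bracket,Washer} -> Arm = 45*5 = 225.
Iteration 5: no further components; recursion stops.
Total rows emitted: 9.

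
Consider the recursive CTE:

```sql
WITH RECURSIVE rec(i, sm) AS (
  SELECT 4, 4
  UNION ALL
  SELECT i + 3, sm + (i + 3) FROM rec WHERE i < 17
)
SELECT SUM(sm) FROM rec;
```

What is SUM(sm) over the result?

Base: i=4, sm=4.
Iteration 1: 4 < 17 holds -> i = 4 + 3 = 7, sm = 4 + 7 = 11.
Iteration 2: 7 < 17 holds -> i = 7 + 3 = 10, sm = 11 + 10 = 21.
Iteration 3: 10 < 17 holds -> i = 10 + 3 = 13, sm = 21 + 13 = 34.
Iteration 4: 13 < 17 holds -> i = 13 + 3 = 16, sm = 34 + 16 = 50.
Iteration 5: 16 < 17 holds -> i = 16 + 3 = 19, sm = 50 + 19 = 69.
Iteration 6: 19 < 17 fails; recursion stops.
SUM(sm) = 4 + 11 + 21 + 34 + 50 + 69 = 189.

189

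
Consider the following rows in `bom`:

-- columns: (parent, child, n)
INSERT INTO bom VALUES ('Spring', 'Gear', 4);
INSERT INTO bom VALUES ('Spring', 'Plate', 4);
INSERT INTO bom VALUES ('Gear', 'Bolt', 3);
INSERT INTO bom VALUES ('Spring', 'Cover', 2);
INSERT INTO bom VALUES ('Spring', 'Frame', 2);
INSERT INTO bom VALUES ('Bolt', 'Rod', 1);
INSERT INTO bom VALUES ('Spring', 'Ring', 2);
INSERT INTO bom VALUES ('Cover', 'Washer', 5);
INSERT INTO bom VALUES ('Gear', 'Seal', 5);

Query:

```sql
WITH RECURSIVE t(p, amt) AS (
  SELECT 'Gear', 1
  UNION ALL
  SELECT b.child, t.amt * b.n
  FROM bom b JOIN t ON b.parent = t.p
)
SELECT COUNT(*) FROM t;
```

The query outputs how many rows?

4

Base: (Gear, amt=1).
Iteration 1: components of {Gear} -> Bolt = 1*3 = 3, Seal = 1*5 = 5.
Iteration 2: components of {Bolt,Seal} -> Rod = 3*1 = 3.
Iteration 3: no further components; recursion stops.
Total rows emitted: 4.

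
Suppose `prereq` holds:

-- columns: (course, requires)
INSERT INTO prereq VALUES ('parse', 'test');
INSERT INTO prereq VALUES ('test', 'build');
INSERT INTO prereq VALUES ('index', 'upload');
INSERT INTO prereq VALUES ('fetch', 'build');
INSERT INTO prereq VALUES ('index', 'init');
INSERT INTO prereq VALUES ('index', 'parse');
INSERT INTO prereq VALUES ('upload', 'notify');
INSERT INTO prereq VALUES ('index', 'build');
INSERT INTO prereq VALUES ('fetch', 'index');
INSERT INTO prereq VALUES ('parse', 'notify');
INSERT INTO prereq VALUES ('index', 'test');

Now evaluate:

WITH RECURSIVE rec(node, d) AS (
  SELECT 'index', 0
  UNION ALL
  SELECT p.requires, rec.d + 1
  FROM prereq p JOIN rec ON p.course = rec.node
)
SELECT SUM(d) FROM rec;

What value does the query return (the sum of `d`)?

16

Base: (index, d=0).
Iteration 1: edges from {index} -> (build, d=1), (init, d=1), (parse, d=1), (test, d=1), (upload, d=1).
Iteration 2: edges from {build,init,parse,test,upload} -> (build, d=2), (notify, d=2) x2, (test, d=2). [UNION ALL keeps all 4 new rows, including repeats]
Iteration 3: edges from {build,notify,test} -> (build, d=3).
Iteration 4: no outgoing edges from {build}; recursion stops.
SUM(d) = 0 + 1 + 1 + 1 + 1 + 1 + 2 + 2 + 2 + 2 + 3 = 16.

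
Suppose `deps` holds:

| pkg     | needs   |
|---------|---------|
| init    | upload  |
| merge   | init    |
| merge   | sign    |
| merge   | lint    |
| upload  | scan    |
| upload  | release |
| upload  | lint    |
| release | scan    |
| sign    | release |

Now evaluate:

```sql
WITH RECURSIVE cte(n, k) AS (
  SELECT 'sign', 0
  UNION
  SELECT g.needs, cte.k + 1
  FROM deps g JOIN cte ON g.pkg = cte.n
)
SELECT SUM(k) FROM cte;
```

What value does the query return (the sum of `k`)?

Base: (sign, k=0).
Iteration 1: edges from {sign} -> (release, k=1).
Iteration 2: edges from {release} -> (scan, k=2).
Iteration 3: no outgoing edges from {scan}; recursion stops.
SUM(k) = 0 + 1 + 2 = 3.

3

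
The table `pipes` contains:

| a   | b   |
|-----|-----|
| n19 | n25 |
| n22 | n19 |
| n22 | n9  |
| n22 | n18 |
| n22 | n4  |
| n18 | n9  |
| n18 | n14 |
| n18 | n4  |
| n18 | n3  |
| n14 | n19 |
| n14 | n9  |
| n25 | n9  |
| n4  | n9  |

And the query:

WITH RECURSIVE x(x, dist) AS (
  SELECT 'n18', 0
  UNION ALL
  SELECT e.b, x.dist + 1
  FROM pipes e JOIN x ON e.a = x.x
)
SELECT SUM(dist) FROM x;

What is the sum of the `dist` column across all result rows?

Base: (n18, dist=0).
Iteration 1: edges from {n18} -> (n14, dist=1), (n3, dist=1), (n4, dist=1), (n9, dist=1).
Iteration 2: edges from {n14,n3,n4,n9} -> (n19, dist=2), (n9, dist=2) x2. [UNION ALL keeps all 3 new rows, including repeats]
Iteration 3: edges from {n19,n9} -> (n25, dist=3).
Iteration 4: edges from {n25} -> (n9, dist=4).
Iteration 5: no outgoing edges from {n9}; recursion stops.
SUM(dist) = 0 + 1 + 1 + 1 + 1 + 2 + 2 + 2 + 3 + 4 = 17.

17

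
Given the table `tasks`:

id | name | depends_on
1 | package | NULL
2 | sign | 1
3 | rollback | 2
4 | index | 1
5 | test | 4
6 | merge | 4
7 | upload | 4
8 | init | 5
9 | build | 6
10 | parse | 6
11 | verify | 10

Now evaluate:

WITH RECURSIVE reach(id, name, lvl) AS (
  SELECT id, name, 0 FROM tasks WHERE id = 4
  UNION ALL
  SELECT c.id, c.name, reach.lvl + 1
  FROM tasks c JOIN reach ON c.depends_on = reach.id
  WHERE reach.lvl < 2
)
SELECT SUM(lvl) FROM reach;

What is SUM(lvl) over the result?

9

Base: id=4 (index) at lvl 0.
Iteration 1: rows with depends_on in {4} -> test (id 5, lvl 1), merge (id 6, lvl 1), upload (id 7, lvl 1).
Iteration 2: rows with depends_on in {5,6,7} -> init (id 8, lvl 2), build (id 9, lvl 2), parse (id 10, lvl 2).
Iteration 3: lvl < 2 fails for all current rows; recursion stops.
SUM(lvl) = 0 + 1 + 1 + 1 + 2 + 2 + 2 = 9.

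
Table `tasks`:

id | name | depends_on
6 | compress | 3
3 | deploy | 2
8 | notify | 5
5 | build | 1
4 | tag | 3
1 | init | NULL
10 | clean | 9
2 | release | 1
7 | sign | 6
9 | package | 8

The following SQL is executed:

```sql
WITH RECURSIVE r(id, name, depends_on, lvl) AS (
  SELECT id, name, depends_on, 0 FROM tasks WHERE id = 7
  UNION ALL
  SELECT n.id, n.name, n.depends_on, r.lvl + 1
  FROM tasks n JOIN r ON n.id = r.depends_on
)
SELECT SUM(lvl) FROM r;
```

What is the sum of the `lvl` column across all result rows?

Base: id=7 (sign), depends_on=6, lvl 0.
Iteration 1: join on id=6 -> compress (id 6, depends_on=3, lvl 1).
Iteration 2: join on id=3 -> deploy (id 3, depends_on=2, lvl 2).
Iteration 3: join on id=2 -> release (id 2, depends_on=1, lvl 3).
Iteration 4: join on id=1 -> init (id 1, depends_on=NULL, lvl 4).
Iteration 5: depends_on is NULL; no match; recursion stops.
SUM(lvl) = 0 + 1 + 2 + 3 + 4 = 10.

10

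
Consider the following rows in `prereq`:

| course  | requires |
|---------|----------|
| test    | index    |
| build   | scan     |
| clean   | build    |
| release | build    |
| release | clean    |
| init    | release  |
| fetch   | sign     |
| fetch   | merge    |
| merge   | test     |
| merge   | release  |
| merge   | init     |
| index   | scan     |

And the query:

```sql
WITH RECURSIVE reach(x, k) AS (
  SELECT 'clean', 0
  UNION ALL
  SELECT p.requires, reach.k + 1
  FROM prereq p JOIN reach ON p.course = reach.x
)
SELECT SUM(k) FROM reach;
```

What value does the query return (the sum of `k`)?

Base: (clean, k=0).
Iteration 1: edges from {clean} -> (build, k=1).
Iteration 2: edges from {build} -> (scan, k=2).
Iteration 3: no outgoing edges from {scan}; recursion stops.
SUM(k) = 0 + 1 + 2 = 3.

3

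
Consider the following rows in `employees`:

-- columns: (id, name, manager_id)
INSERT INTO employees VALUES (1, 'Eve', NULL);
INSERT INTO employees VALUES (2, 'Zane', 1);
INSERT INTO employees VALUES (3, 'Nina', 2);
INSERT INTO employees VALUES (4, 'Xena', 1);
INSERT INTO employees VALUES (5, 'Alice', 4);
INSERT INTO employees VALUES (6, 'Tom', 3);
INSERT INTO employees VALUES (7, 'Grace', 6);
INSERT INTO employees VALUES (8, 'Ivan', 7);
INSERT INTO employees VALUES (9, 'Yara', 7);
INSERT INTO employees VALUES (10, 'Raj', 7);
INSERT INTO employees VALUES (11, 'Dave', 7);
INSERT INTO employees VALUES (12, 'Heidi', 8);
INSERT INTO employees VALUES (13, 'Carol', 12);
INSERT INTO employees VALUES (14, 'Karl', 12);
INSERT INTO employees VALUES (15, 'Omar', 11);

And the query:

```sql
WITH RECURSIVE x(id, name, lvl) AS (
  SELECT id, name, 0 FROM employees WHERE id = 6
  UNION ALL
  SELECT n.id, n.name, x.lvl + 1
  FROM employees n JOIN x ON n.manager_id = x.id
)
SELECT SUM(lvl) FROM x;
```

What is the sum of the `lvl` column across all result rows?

23

Base: id=6 (Tom) at lvl 0.
Iteration 1: rows with manager_id in {6} -> Grace (id 7, lvl 1).
Iteration 2: rows with manager_id in {7} -> Ivan (id 8, lvl 2), Yara (id 9, lvl 2), Raj (id 10, lvl 2), Dave (id 11, lvl 2).
Iteration 3: rows with manager_id in {8,9,10,11} -> Heidi (id 12, lvl 3), Omar (id 15, lvl 3).
Iteration 4: rows with manager_id in {12,15} -> Carol (id 13, lvl 4), Karl (id 14, lvl 4).
Iteration 5: no rows with manager_id in {13,14}; recursion stops.
SUM(lvl) = 0 + 1 + 2 + 2 + 2 + 2 + 3 + 3 + 4 + 4 = 23.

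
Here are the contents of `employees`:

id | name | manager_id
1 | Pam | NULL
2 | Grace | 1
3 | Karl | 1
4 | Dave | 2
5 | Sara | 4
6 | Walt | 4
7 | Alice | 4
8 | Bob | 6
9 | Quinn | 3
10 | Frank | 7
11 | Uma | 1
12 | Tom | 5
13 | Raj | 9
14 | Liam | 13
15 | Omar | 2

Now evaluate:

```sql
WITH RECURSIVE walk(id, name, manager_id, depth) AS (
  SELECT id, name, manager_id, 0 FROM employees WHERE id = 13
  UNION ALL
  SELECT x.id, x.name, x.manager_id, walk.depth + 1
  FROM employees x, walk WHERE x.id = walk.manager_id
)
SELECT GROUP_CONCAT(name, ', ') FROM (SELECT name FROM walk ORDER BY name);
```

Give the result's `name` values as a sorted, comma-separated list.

Base: id=13 (Raj), manager_id=9, depth 0.
Iteration 1: join on id=9 -> Quinn (id 9, manager_id=3, depth 1).
Iteration 2: join on id=3 -> Karl (id 3, manager_id=1, depth 2).
Iteration 3: join on id=1 -> Pam (id 1, manager_id=NULL, depth 3).
Iteration 4: manager_id is NULL; no match; recursion stops.

Karl, Pam, Quinn, Raj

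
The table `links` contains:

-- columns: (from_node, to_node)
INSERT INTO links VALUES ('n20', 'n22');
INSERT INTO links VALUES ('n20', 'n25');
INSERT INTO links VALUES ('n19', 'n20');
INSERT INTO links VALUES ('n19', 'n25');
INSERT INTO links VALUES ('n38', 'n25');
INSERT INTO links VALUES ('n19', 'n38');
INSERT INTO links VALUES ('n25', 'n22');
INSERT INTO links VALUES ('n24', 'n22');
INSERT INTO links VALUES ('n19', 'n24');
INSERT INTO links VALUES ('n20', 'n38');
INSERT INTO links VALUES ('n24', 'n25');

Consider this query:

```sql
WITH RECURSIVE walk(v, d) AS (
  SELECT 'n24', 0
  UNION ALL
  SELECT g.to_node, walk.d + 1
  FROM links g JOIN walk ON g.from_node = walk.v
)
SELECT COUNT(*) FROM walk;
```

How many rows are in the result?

Base: (n24, d=0).
Iteration 1: edges from {n24} -> (n22, d=1), (n25, d=1).
Iteration 2: edges from {n22,n25} -> (n22, d=2).
Iteration 3: no outgoing edges from {n22}; recursion stops.
Total rows emitted: 4.

4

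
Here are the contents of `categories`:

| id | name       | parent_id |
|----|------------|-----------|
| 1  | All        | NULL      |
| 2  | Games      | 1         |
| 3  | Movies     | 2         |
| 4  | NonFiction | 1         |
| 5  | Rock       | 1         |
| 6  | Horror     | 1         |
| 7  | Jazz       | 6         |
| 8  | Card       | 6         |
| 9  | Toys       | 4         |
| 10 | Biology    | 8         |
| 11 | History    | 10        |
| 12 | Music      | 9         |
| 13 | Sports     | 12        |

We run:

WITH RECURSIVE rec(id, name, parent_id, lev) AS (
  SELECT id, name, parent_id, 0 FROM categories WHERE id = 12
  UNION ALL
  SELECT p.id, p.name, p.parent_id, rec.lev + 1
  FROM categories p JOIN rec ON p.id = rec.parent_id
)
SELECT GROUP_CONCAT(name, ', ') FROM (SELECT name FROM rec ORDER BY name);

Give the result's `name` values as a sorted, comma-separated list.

All, Music, NonFiction, Toys

Base: id=12 (Music), parent_id=9, lev 0.
Iteration 1: join on id=9 -> Toys (id 9, parent_id=4, lev 1).
Iteration 2: join on id=4 -> NonFiction (id 4, parent_id=1, lev 2).
Iteration 3: join on id=1 -> All (id 1, parent_id=NULL, lev 3).
Iteration 4: parent_id is NULL; no match; recursion stops.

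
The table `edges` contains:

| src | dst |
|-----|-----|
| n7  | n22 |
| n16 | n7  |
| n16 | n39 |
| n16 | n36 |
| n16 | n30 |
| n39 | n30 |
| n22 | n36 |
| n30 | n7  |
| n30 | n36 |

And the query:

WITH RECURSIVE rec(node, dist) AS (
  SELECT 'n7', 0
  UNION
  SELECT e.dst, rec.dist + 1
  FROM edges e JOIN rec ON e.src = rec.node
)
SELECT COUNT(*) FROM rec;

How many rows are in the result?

3

Base: (n7, dist=0).
Iteration 1: edges from {n7} -> (n22, dist=1).
Iteration 2: edges from {n22} -> (n36, dist=2).
Iteration 3: no outgoing edges from {n36}; recursion stops.
Total rows emitted: 3.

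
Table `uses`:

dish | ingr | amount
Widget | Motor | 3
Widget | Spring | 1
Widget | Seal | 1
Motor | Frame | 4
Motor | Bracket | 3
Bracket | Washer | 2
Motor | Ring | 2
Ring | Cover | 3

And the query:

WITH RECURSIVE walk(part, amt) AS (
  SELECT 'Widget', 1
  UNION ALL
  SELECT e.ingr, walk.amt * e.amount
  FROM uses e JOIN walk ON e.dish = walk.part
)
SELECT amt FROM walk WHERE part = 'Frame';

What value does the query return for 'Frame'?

Base: (Widget, amt=1).
Iteration 1: components of {Widget} -> Motor = 1*3 = 3, Seal = 1*1 = 1, Spring = 1*1 = 1.
Iteration 2: components of {Motor,Seal,Spring} -> Bracket = 3*3 = 9, Frame = 3*4 = 12, Ring = 3*2 = 6.
Iteration 3: components of {Bracket,Frame,Ring} -> Cover = 6*3 = 18, Washer = 9*2 = 18.
Iteration 4: no further components; recursion stops.

12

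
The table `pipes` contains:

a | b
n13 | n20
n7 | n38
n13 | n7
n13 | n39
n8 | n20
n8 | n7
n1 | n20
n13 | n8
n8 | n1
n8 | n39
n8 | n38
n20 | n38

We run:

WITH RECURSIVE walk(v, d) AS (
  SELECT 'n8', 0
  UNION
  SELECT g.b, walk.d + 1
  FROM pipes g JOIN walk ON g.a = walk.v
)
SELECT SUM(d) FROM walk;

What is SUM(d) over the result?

Base: (n8, d=0).
Iteration 1: edges from {n8} -> (n1, d=1), (n20, d=1), (n38, d=1), (n39, d=1), (n7, d=1).
Iteration 2: edges from {n1,n20,n38,n39,n7} -> (n20, d=2), (n38, d=2). [UNION drops 1 duplicate row(s)]
Iteration 3: edges from {n20,n38} -> (n38, d=3).
Iteration 4: no outgoing edges from {n38}; recursion stops.
SUM(d) = 0 + 1 + 1 + 1 + 1 + 1 + 2 + 2 + 3 = 12.

12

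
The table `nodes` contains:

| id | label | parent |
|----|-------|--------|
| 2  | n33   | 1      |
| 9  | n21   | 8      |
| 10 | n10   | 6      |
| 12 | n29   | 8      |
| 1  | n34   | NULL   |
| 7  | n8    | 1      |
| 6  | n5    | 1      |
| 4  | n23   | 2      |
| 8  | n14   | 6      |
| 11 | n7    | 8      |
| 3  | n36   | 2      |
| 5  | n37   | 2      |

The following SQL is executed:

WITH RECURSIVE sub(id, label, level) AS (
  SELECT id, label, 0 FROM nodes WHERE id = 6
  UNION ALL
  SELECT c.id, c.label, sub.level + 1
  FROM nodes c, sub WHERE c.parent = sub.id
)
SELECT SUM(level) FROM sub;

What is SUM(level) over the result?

8

Base: id=6 (n5) at level 0.
Iteration 1: rows with parent in {6} -> n14 (id 8, level 1), n10 (id 10, level 1).
Iteration 2: rows with parent in {8,10} -> n21 (id 9, level 2), n7 (id 11, level 2), n29 (id 12, level 2).
Iteration 3: no rows with parent in {9,11,12}; recursion stops.
SUM(level) = 0 + 1 + 1 + 2 + 2 + 2 = 8.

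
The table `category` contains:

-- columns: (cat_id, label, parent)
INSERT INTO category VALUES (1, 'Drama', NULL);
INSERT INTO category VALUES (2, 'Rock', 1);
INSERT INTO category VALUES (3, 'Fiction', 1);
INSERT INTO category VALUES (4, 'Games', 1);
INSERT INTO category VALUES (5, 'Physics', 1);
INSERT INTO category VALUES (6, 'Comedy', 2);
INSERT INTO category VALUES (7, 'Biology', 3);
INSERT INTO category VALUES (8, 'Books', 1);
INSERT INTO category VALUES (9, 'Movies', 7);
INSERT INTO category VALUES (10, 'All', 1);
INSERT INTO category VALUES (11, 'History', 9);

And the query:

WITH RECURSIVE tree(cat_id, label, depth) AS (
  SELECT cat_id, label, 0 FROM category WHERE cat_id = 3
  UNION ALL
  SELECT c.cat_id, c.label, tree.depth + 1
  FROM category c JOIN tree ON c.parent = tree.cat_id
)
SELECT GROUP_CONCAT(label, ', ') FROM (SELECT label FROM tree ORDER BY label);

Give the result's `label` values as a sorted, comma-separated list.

Biology, Fiction, History, Movies

Base: cat_id=3 (Fiction) at depth 0.
Iteration 1: rows with parent in {3} -> Biology (id 7, depth 1).
Iteration 2: rows with parent in {7} -> Movies (id 9, depth 2).
Iteration 3: rows with parent in {9} -> History (id 11, depth 3).
Iteration 4: no rows with parent in {11}; recursion stops.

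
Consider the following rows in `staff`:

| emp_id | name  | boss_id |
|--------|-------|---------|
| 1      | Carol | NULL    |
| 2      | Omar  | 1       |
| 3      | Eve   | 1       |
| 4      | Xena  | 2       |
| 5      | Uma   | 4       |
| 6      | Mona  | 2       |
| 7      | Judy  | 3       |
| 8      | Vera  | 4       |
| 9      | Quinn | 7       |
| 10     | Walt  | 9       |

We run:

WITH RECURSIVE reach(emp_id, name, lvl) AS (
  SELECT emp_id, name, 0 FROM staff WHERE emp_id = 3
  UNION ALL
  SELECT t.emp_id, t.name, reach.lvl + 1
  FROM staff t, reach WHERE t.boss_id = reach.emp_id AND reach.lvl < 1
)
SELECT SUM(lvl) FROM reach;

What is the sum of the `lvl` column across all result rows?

1

Base: emp_id=3 (Eve) at lvl 0.
Iteration 1: rows with boss_id in {3} -> Judy (id 7, lvl 1).
Iteration 2: lvl < 1 fails for all current rows; recursion stops.
SUM(lvl) = 0 + 1 = 1.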